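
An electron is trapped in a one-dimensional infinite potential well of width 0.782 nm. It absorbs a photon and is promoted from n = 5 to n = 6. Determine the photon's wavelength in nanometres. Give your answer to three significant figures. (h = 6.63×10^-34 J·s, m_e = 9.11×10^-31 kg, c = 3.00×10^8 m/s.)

λ = 183 nm

E_1 = h²/(8m_eL²) = 9.863×10^-20 J, so ΔE = (6² − 5²)E_1 = 1.085×10^-18 J.
λ = hc/ΔE = (6.63×10^-34·3.00×10^8)/1.085×10^-18 = 1.83×10^-7 m = 183 nm.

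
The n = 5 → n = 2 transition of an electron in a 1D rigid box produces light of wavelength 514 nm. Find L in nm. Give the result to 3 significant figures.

L = 1.81 nm

The photon carries ΔE = hc/λ = 6.626×10^-34·2.998×10^8/5.14×10^-7 m = 3.865×10^-19 J.
Since ΔE = (5² − 2²)E_1, E_1 = 1.840×10^-20 J, and L = h/√(8m_eE_1) = 1.81×10^-9 m = 1.81 nm.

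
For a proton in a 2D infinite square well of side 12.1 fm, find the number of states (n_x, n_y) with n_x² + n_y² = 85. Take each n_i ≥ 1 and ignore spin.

degeneracy = 4

The level has n_x² + n_y² = 85. The ordered positive-integer solutions are (2, 9), (6, 7), (7, 6), (9, 2).
That gives 4 states.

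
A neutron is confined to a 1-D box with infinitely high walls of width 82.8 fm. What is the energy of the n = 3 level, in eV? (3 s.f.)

For an infinite well E_n = n²h²/(8m_nL²), so E_1 = h²/(8m_nL²) = (6.626×10^-34)²/(8·1.675×10^-27·(8.28×10^-14 m)²) = 4.779×10^-15 J.
Then E_3 = 3²·E_1 = 9·4.779×10^-15 J = 4.301×10^-14 J.
Converting, E_3 = 4.301×10^-14 J / (1.602×10^-19 J/eV) = 2.68×10^5 eV.

E_3 = 2.68×10^5 eV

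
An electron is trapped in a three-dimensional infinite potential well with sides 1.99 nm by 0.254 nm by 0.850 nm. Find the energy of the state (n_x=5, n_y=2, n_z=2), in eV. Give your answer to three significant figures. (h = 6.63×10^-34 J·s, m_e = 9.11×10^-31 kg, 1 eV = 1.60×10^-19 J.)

E = 27.8 eV

For a 3D rectangular well E = (h²/8m_e)·Σ n_i²/L_i² = (6.63×10^-34)²/(8·9.11×10^-31) · [5²/(1.99 nm)² + 2²/(0.254 nm)² + 2²/(0.850 nm)²].
Evaluating gives E = 4.454×10^-18 J = 27.8 eV.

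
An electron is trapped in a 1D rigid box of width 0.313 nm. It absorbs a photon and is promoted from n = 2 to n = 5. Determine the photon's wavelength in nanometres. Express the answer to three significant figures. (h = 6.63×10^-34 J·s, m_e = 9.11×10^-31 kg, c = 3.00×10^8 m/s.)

λ = 15.4 nm

E_1 = h²/(8m_eL²) = 6.156×10^-19 J, so ΔE = (5² − 2²)E_1 = 1.293×10^-17 J.
λ = hc/ΔE = (6.63×10^-34·3.00×10^8)/1.293×10^-17 = 1.54×10^-8 m = 15.4 nm.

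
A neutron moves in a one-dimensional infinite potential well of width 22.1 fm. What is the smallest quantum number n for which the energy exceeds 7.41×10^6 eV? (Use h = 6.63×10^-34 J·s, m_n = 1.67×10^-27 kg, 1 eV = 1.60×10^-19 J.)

n = 5

E_1 = h²/(8m_nL²) = 6.737×10^-14 J = 4.211×10^5 eV.
Need n² > 7.41×10^6/4.211×10^5 = 17.60, i.e. n > 4.195.
The smallest integer satisfying this is n = 5.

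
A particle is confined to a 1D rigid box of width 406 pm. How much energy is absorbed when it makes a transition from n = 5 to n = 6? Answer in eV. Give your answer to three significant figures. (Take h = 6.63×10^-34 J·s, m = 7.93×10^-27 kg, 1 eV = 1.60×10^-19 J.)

|ΔE| = 0.00289 eV

E_1 = h²/(8mL²) = 4.204×10^-23 J.
|ΔE| = |5² − 6²|·E_1 = 11·4.204×10^-23 J = 4.624×10^-22 J = 0.00289 eV.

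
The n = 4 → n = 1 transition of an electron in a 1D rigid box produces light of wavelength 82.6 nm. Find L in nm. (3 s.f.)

L = 0.613 nm

The photon carries ΔE = hc/λ = 6.626×10^-34·2.998×10^8/8.26×10^-8 m = 2.405×10^-18 J.
Since ΔE = (4² − 1²)E_1, E_1 = 1.603×10^-19 J, and L = h/√(8m_eE_1) = 6.13×10^-10 m = 0.613 nm.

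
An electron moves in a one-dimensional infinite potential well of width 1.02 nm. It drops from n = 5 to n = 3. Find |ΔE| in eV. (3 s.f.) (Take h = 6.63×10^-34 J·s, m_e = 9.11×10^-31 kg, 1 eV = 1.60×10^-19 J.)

|ΔE| = 5.80 eV

E_1 = h²/(8m_eL²) = 5.797×10^-20 J.
|ΔE| = |5² − 3²|·E_1 = 16·5.797×10^-20 J = 9.275×10^-19 J = 5.80 eV.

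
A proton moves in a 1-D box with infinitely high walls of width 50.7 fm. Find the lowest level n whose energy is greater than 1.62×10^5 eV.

n = 2

E_1 = h²/(8m_pL²) = 1.276×10^-14 J = 7.965×10^4 eV.
Need n² > 1.62×10^5/7.965×10^4 = 2.034, i.e. n > 1.426.
The smallest integer satisfying this is n = 2.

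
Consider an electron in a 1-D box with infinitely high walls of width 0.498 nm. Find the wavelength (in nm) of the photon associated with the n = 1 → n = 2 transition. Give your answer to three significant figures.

λ = 273 nm

E_1 = h²/(8m_eL²) = 2.429×10^-19 J, so ΔE = (2² − 1²)E_1 = 7.287×10^-19 J.
λ = hc/ΔE = (6.626×10^-34·2.998×10^8)/7.287×10^-19 = 2.73×10^-7 m = 273 nm.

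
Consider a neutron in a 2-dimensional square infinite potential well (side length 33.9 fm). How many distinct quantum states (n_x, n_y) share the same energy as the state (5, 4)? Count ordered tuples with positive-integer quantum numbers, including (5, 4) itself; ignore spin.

The level has n_x² + n_y² = 41. The ordered positive-integer solutions are (4, 5), (5, 4).
That gives 2 states.

degeneracy = 2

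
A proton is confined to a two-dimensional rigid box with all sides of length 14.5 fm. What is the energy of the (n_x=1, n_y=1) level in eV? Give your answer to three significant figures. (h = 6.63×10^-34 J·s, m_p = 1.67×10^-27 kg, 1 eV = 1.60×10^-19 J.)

For a 2D rectangular well E = (h²/8m_p)·Σ n_i²/L_i² = (6.63×10^-34)²/(8·1.67×10^-27) · [1²/(14.5 fm)² + 1²/(14.5 fm)²].
Evaluating gives E = 3.130×10^-13 J = 1.96×10^6 eV.

E = 1.96×10^6 eV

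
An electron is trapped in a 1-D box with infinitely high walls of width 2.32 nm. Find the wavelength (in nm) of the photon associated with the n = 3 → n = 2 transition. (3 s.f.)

λ = 3.55×10^3 nm

E_1 = h²/(8m_eL²) = 1.119×10^-20 J, so ΔE = (3² − 2²)E_1 = 5.595×10^-20 J.
λ = hc/ΔE = (6.626×10^-34·2.998×10^8)/5.595×10^-20 = 3.55×10^-6 m = 3.55×10^3 nm.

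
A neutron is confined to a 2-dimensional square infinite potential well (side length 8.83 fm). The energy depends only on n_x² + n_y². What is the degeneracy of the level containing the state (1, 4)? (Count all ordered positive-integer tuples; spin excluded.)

degeneracy = 2

The level has n_x² + n_y² = 17. The ordered positive-integer solutions are (1, 4), (4, 1).
That gives 2 states.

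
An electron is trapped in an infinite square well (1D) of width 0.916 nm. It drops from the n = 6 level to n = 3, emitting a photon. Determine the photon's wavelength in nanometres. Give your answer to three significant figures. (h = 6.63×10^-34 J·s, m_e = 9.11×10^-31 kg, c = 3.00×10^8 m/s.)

E_1 = h²/(8m_eL²) = 7.188×10^-20 J, so ΔE = (6² − 3²)E_1 = 1.941×10^-18 J.
λ = hc/ΔE = (6.63×10^-34·3.00×10^8)/1.941×10^-18 = 1.02×10^-7 m = 102 nm.

λ = 102 nm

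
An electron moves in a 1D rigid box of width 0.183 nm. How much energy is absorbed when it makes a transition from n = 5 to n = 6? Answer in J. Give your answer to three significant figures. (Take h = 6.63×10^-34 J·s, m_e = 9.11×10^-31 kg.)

|ΔE| = 1.98×10^-17 J

E_1 = h²/(8m_eL²) = 1.801×10^-18 J.
|ΔE| = |5² − 6²|·E_1 = 11·1.801×10^-18 J = 1.98×10^-17 J.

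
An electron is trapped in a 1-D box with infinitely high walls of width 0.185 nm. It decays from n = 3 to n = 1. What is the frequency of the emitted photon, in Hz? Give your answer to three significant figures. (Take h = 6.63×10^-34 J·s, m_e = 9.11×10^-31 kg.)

E_1 = h²/(8m_eL²) = 1.762×10^-18 J and ΔE = (3² − 1²)E_1 = 1.410×10^-17 J.
f = ΔE/h = 1.410×10^-17/6.63×10^-34 = 2.13×10^16 Hz.

f = 2.13×10^16 Hz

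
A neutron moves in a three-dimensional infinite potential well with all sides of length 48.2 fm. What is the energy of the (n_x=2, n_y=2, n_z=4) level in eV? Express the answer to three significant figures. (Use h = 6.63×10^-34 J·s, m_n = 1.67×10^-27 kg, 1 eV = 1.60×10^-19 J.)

For a 3D rectangular well E = (h²/8m_n)·Σ n_i²/L_i² = (6.63×10^-34)²/(8·1.67×10^-27) · [2²/(48.2 fm)² + 2²/(48.2 fm)² + 4²/(48.2 fm)²].
Evaluating gives E = 3.399×10^-13 J = 2.12×10^6 eV.

E = 2.12×10^6 eV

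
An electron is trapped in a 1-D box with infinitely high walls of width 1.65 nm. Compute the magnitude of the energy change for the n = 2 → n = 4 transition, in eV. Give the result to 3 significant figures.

|ΔE| = 1.66 eV

E_1 = h²/(8m_eL²) = 2.213×10^-20 J.
|ΔE| = |2² − 4²|·E_1 = 12·2.213×10^-20 J = 2.656×10^-19 J = 1.66 eV.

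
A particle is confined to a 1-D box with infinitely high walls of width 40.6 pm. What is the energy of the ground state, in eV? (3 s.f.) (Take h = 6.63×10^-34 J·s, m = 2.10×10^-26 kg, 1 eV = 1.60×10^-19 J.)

E_1 = 0.00992 eV

For an infinite well E_n = n²h²/(8mL²), so E_1 = h²/(8mL²) = (6.63×10^-34)²/(8·2.10×10^-26·(4.06×10^-11 m)²) = 1.587×10^-21 J.
Converting, E_1 = 1.587×10^-21 J / (1.60×10^-19 J/eV) = 0.00992 eV.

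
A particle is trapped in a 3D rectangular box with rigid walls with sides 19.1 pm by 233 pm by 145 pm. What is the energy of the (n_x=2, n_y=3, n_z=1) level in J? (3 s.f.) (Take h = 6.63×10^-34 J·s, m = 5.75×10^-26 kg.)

For a 3D rectangular well E = (h²/8m)·Σ n_i²/L_i² = (6.63×10^-34)²/(8·5.75×10^-26) · [2²/(19.1 pm)² + 3²/(233 pm)² + 1²/(145 pm)²].
Evaluating gives E = 1.07×10^-20 J.

E = 1.07×10^-20 J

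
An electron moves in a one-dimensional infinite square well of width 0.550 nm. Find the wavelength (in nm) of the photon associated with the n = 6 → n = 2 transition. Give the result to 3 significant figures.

λ = 31.2 nm

E_1 = h²/(8m_eL²) = 1.992×10^-19 J, so ΔE = (6² − 2²)E_1 = 6.374×10^-18 J.
λ = hc/ΔE = (6.626×10^-34·2.998×10^8)/6.374×10^-18 = 3.12×10^-8 m = 31.2 nm.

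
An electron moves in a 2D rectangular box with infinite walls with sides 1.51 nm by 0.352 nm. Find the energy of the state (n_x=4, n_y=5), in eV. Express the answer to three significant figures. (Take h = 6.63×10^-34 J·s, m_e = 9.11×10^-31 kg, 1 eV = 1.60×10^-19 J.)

E = 78.7 eV

For a 2D rectangular well E = (h²/8m_e)·Σ n_i²/L_i² = (6.63×10^-34)²/(8·9.11×10^-31) · [4²/(1.51 nm)² + 5²/(0.352 nm)²].
Evaluating gives E = 1.259×10^-17 J = 78.7 eV.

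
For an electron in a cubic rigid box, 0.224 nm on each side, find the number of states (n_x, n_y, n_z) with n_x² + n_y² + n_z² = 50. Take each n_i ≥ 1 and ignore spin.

The level has n_x² + n_y² + n_z² = 50. The ordered positive-integer solutions are (3, 4, 5), (3, 5, 4), (4, 3, 5), (4, 5, 3), (5, 3, 4), (5, 4, 3).
That gives 6 states.

degeneracy = 6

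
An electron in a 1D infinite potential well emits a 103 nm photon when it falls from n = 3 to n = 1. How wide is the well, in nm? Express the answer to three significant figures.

The photon carries ΔE = hc/λ = 6.626×10^-34·2.998×10^8/1.03×10^-7 m = 1.929×10^-18 J.
Since ΔE = (3² − 1²)E_1, E_1 = 2.411×10^-19 J, and L = h/√(8m_eE_1) = 5.00×10^-10 m = 0.500 nm.

L = 0.500 nm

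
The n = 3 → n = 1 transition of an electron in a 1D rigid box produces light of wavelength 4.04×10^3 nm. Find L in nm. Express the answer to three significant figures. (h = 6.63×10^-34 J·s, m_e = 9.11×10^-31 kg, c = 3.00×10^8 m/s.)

L = 3.13 nm

The photon carries ΔE = hc/λ = 6.63×10^-34·3.00×10^8/4.04×10^-6 m = 4.923×10^-20 J.
Since ΔE = (3² − 1²)E_1, E_1 = 6.154×10^-21 J, and L = h/√(8m_eE_1) = 3.13×10^-9 m = 3.13 nm.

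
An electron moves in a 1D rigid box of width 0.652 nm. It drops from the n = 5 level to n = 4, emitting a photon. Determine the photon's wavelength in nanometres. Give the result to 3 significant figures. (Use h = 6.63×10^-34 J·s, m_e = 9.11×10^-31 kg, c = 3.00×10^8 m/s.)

λ = 156 nm

E_1 = h²/(8m_eL²) = 1.419×10^-19 J, so ΔE = (5² − 4²)E_1 = 1.277×10^-18 J.
λ = hc/ΔE = (6.63×10^-34·3.00×10^8)/1.277×10^-18 = 1.56×10^-7 m = 156 nm.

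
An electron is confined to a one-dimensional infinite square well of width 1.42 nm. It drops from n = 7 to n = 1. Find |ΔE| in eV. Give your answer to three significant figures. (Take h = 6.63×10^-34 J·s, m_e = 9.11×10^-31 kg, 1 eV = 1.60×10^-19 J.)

|ΔE| = 8.97 eV

E_1 = h²/(8m_eL²) = 2.991×10^-20 J.
|ΔE| = |7² − 1²|·E_1 = 48·2.991×10^-20 J = 1.436×10^-18 J = 8.97 eV.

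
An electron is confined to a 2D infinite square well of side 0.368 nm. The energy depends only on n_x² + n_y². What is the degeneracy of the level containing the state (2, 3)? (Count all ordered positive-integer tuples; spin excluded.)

degeneracy = 2

The level has n_x² + n_y² = 13. The ordered positive-integer solutions are (2, 3), (3, 2).
That gives 2 states.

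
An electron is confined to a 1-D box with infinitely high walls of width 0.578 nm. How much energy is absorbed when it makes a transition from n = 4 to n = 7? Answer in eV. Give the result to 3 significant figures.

|ΔE| = 37.1 eV

E_1 = h²/(8m_eL²) = 1.803×10^-19 J.
|ΔE| = |4² − 7²|·E_1 = 33·1.803×10^-19 J = 5.950×10^-18 J = 37.1 eV.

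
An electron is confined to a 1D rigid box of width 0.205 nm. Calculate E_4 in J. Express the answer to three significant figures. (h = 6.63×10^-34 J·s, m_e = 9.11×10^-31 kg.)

E_4 = 2.30×10^-17 J

For an infinite well E_n = n²h²/(8m_eL²), so E_1 = h²/(8m_eL²) = (6.63×10^-34)²/(8·9.11×10^-31·(2.05×10^-10 m)²) = 1.435×10^-18 J.
Then E_4 = 4²·E_1 = 16·1.435×10^-18 J = 2.30×10^-17 J.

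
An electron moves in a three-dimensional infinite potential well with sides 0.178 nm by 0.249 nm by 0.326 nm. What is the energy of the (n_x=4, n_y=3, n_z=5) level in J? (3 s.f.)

For a 3D rectangular well E = (h²/8m_e)·Σ n_i²/L_i² = (6.626×10^-34)²/(8·9.109×10^-31) · [4²/(0.178 nm)² + 3²/(0.249 nm)² + 5²/(0.326 nm)²].
Evaluating gives E = 5.33×10^-17 J.

E = 5.33×10^-17 J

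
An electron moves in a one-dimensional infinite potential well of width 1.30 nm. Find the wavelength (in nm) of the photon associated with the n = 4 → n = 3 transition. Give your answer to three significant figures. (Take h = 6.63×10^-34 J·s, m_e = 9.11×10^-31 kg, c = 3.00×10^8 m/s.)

λ = 796 nm

E_1 = h²/(8m_eL²) = 3.569×10^-20 J, so ΔE = (4² − 3²)E_1 = 2.498×10^-19 J.
λ = hc/ΔE = (6.63×10^-34·3.00×10^8)/2.498×10^-19 = 7.96×10^-7 m = 796 nm.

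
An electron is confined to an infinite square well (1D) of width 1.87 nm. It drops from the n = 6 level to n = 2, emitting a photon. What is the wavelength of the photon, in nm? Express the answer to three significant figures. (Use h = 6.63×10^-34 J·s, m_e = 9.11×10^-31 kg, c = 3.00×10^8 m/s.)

λ = 360 nm

E_1 = h²/(8m_eL²) = 1.725×10^-20 J, so ΔE = (6² − 2²)E_1 = 5.520×10^-19 J.
λ = hc/ΔE = (6.63×10^-34·3.00×10^8)/5.520×10^-19 = 3.60×10^-7 m = 360 nm.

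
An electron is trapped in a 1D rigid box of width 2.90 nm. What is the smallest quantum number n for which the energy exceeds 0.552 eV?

E_1 = h²/(8m_eL²) = 7.164×10^-21 J = 0.04472 eV.
Need n² > 0.552/0.04472 = 12.34, i.e. n > 3.513.
The smallest integer satisfying this is n = 4.

n = 4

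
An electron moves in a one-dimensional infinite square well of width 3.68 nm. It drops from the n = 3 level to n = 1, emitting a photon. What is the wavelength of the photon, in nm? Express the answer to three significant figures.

E_1 = h²/(8m_eL²) = 4.449×10^-21 J, so ΔE = (3² − 1²)E_1 = 3.559×10^-20 J.
λ = hc/ΔE = (6.626×10^-34·2.998×10^8)/3.559×10^-20 = 5.58×10^-6 m = 5.58×10^3 nm.

λ = 5.58×10^3 nm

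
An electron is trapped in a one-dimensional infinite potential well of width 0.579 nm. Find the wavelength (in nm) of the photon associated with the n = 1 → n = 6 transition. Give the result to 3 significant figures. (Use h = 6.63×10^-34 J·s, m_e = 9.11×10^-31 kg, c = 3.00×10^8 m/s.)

λ = 31.6 nm

E_1 = h²/(8m_eL²) = 1.799×10^-19 J, so ΔE = (6² − 1²)E_1 = 6.297×10^-18 J.
λ = hc/ΔE = (6.63×10^-34·3.00×10^8)/6.297×10^-18 = 3.16×10^-8 m = 31.6 nm.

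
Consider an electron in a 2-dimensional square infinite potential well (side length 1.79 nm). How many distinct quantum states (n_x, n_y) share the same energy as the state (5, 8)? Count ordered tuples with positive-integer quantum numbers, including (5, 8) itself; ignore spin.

degeneracy = 2

The level has n_x² + n_y² = 89. The ordered positive-integer solutions are (5, 8), (8, 5).
That gives 2 states.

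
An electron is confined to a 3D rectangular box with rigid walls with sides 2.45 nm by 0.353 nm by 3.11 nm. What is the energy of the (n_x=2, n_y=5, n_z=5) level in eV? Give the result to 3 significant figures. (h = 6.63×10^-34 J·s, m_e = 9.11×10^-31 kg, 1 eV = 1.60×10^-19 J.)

For a 3D rectangular well E = (h²/8m_e)·Σ n_i²/L_i² = (6.63×10^-34)²/(8·9.11×10^-31) · [2²/(2.45 nm)² + 5²/(0.353 nm)² + 5²/(3.11 nm)²].
Evaluating gives E = 1.230×10^-17 J = 76.9 eV.

E = 76.9 eV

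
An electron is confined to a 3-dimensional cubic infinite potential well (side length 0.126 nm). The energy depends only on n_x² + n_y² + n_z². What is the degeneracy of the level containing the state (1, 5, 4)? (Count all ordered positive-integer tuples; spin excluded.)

The level has n_x² + n_y² + n_z² = 42. The ordered positive-integer solutions are (1, 4, 5), (1, 5, 4), (4, 1, 5), (4, 5, 1), (5, 1, 4), (5, 4, 1).
That gives 6 states.

degeneracy = 6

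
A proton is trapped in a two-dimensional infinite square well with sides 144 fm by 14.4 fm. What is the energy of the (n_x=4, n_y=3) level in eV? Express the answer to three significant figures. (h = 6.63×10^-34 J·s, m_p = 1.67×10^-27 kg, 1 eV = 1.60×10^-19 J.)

For a 2D rectangular well E = (h²/8m_p)·Σ n_i²/L_i² = (6.63×10^-34)²/(8·1.67×10^-27) · [4²/(144 fm)² + 3²/(14.4 fm)²].
Evaluating gives E = 1.453×10^-12 J = 9.08×10^6 eV.

E = 9.08×10^6 eV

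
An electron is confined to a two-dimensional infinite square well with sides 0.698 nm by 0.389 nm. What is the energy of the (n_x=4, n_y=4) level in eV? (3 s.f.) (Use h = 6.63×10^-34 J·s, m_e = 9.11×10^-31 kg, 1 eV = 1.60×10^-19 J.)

E = 52.2 eV

For a 2D rectangular well E = (h²/8m_e)·Σ n_i²/L_i² = (6.63×10^-34)²/(8·9.11×10^-31) · [4²/(0.698 nm)² + 4²/(0.389 nm)²].
Evaluating gives E = 8.358×10^-18 J = 52.2 eV.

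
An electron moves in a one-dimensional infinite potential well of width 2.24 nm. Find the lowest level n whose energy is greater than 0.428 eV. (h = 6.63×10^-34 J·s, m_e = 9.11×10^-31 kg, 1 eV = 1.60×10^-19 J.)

E_1 = h²/(8m_eL²) = 1.202×10^-20 J = 0.07512 eV.
Need n² > 0.428/0.07512 = 5.698, i.e. n > 2.387.
The smallest integer satisfying this is n = 3.

n = 3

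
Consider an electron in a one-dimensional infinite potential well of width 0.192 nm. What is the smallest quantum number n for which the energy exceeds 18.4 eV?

E_1 = h²/(8m_eL²) = 1.634×10^-18 J = 10.20 eV.
Need n² > 18.4/10.20 = 1.804, i.e. n > 1.343.
The smallest integer satisfying this is n = 2.

n = 2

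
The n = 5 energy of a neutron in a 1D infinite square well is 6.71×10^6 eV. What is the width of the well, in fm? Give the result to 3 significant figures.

L = 27.6 fm

From E_n = n²h²/(8m_nL²), L = n·h/√(8m_nE_n).
E_5 = 6.71×10^6 eV = 1.075×10^-12 J, so L = 5·6.626×10^-34/√(8·1.675×10^-27·1.075×10^-12) = 2.76×10^-14 m = 27.6 fm.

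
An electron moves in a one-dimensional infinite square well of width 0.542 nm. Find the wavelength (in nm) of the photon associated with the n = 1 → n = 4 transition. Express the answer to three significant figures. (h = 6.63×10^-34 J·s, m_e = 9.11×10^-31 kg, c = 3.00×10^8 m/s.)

E_1 = h²/(8m_eL²) = 2.053×10^-19 J, so ΔE = (4² − 1²)E_1 = 3.080×10^-18 J.
λ = hc/ΔE = (6.63×10^-34·3.00×10^8)/3.080×10^-18 = 6.46×10^-8 m = 64.6 nm.

λ = 64.6 nm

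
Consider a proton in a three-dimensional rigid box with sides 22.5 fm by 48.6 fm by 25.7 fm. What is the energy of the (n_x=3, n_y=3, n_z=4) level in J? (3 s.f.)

E = 1.50×10^-12 J

For a 3D rectangular well E = (h²/8m_p)·Σ n_i²/L_i² = (6.626×10^-34)²/(8·1.673×10^-27) · [3²/(22.5 fm)² + 3²/(48.6 fm)² + 4²/(25.7 fm)²].
Evaluating gives E = 1.50×10^-12 J.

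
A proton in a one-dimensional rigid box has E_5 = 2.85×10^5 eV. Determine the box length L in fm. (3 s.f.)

L = 134 fm

From E_n = n²h²/(8m_pL²), L = n·h/√(8m_pE_n).
E_5 = 2.85×10^5 eV = 4.566×10^-14 J, so L = 5·6.626×10^-34/√(8·1.673×10^-27·4.566×10^-14) = 1.34×10^-13 m = 134 fm.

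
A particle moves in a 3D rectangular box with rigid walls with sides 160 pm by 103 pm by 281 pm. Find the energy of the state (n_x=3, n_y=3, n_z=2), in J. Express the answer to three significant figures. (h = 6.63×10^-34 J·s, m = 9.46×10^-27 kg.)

E = 7.26×10^-21 J

For a 3D rectangular well E = (h²/8m)·Σ n_i²/L_i² = (6.63×10^-34)²/(8·9.46×10^-27) · [3²/(160 pm)² + 3²/(103 pm)² + 2²/(281 pm)²].
Evaluating gives E = 7.26×10^-21 J.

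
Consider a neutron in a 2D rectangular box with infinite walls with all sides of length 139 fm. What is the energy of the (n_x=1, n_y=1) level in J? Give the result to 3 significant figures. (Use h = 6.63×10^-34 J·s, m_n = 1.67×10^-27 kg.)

For a 2D rectangular well E = (h²/8m_n)·Σ n_i²/L_i² = (6.63×10^-34)²/(8·1.67×10^-27) · [1²/(139 fm)² + 1²/(139 fm)²].
Evaluating gives E = 3.41×10^-15 J.

E = 3.41×10^-15 J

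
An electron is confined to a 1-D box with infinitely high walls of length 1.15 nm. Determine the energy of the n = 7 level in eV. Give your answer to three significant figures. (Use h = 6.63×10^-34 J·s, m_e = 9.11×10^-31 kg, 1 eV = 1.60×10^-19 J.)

For an infinite well E_n = n²h²/(8m_eL²), so E_1 = h²/(8m_eL²) = (6.63×10^-34)²/(8·9.11×10^-31·(1.15×10^-9 m)²) = 4.561×10^-20 J.
Then E_7 = 7²·E_1 = 49·4.561×10^-20 J = 2.235×10^-18 J.
Converting, E_7 = 2.235×10^-18 J / (1.60×10^-19 J/eV) = 14.0 eV.

E_7 = 14.0 eV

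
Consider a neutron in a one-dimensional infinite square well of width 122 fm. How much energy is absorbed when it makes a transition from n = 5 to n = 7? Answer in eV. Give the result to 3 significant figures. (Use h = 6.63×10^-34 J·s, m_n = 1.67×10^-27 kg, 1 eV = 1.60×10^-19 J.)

E_1 = h²/(8m_nL²) = 2.211×10^-15 J.
|ΔE| = |5² − 7²|·E_1 = 24·2.211×10^-15 J = 5.306×10^-14 J = 3.32×10^5 eV.

|ΔE| = 3.32×10^5 eV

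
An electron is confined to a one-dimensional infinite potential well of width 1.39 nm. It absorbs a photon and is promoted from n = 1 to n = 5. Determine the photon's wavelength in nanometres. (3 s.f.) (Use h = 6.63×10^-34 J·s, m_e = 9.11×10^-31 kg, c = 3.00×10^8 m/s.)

E_1 = h²/(8m_eL²) = 3.122×10^-20 J, so ΔE = (5² − 1²)E_1 = 7.493×10^-19 J.
λ = hc/ΔE = (6.63×10^-34·3.00×10^8)/7.493×10^-19 = 2.65×10^-7 m = 265 nm.

λ = 265 nm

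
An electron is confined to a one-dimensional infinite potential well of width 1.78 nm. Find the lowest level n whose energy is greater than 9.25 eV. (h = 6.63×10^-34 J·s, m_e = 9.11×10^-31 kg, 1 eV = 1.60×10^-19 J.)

n = 9

E_1 = h²/(8m_eL²) = 1.904×10^-20 J = 0.1190 eV.
Need n² > 9.25/0.1190 = 77.73, i.e. n > 8.816.
The smallest integer satisfying this is n = 9.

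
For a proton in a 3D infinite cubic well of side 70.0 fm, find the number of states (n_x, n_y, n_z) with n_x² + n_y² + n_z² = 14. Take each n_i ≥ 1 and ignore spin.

degeneracy = 6

The level has n_x² + n_y² + n_z² = 14. The ordered positive-integer solutions are (1, 2, 3), (1, 3, 2), (2, 1, 3), (2, 3, 1), (3, 1, 2), (3, 2, 1).
That gives 6 states.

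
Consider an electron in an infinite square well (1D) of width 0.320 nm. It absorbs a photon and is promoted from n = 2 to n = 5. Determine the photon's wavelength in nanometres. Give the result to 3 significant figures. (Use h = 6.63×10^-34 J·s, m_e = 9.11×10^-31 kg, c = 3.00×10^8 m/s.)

λ = 16.1 nm

E_1 = h²/(8m_eL²) = 5.890×10^-19 J, so ΔE = (5² − 2²)E_1 = 1.237×10^-17 J.
λ = hc/ΔE = (6.63×10^-34·3.00×10^8)/1.237×10^-17 = 1.61×10^-8 m = 16.1 nm.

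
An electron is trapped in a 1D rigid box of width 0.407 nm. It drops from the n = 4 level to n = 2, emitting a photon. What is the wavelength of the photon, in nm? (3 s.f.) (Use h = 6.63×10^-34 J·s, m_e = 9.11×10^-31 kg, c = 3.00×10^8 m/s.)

λ = 45.5 nm

E_1 = h²/(8m_eL²) = 3.641×10^-19 J, so ΔE = (4² − 2²)E_1 = 4.369×10^-18 J.
λ = hc/ΔE = (6.63×10^-34·3.00×10^8)/4.369×10^-18 = 4.55×10^-8 m = 45.5 nm.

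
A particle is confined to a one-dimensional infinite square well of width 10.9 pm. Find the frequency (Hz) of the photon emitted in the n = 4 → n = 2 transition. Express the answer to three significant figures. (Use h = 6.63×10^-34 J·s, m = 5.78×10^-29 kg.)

E_1 = h²/(8mL²) = 8.001×10^-18 J and ΔE = (4² − 2²)E_1 = 9.601×10^-17 J.
f = ΔE/h = 9.601×10^-17/6.63×10^-34 = 1.45×10^17 Hz.

f = 1.45×10^17 Hz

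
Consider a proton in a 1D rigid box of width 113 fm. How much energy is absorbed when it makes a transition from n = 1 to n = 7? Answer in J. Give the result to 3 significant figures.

|ΔE| = 1.23×10^-13 J

E_1 = h²/(8m_pL²) = 2.569×10^-15 J.
|ΔE| = |1² − 7²|·E_1 = 48·2.569×10^-15 J = 1.23×10^-13 J.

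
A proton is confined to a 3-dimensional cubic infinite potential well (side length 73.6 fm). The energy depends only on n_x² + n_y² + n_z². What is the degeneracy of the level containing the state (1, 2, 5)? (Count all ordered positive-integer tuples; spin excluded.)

The level has n_x² + n_y² + n_z² = 30. The ordered positive-integer solutions are (1, 2, 5), (1, 5, 2), (2, 1, 5), (2, 5, 1), (5, 1, 2), (5, 2, 1).
That gives 6 states.

degeneracy = 6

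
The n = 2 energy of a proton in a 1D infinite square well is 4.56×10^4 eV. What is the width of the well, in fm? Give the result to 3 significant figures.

From E_n = n²h²/(8m_pL²), L = n·h/√(8m_pE_n).
E_2 = 4.56×10^4 eV = 7.305×10^-15 J, so L = 2·6.626×10^-34/√(8·1.673×10^-27·7.305×10^-15) = 1.34×10^-13 m = 134 fm.

L = 134 fm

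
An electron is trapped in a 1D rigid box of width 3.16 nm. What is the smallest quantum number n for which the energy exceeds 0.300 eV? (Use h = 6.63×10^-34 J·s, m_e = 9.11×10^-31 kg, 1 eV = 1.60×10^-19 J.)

E_1 = h²/(8m_eL²) = 6.040×10^-21 J = 0.03775 eV.
Need n² > 0.300/0.03775 = 7.947, i.e. n > 2.819.
The smallest integer satisfying this is n = 3.

n = 3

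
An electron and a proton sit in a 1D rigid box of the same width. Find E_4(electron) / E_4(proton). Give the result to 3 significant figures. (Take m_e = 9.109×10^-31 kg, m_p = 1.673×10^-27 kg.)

E_n ∝ 1/m at fixed n and L, so the ratio is m_p/m_e = 1.673×10^-27/9.109×10^-31 = 1.84×10^3.

1.84×10^3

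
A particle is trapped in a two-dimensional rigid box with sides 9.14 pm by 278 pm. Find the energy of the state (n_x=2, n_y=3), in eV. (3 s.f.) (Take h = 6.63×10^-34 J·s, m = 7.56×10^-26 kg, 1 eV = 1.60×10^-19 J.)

E = 0.218 eV

For a 2D rectangular well E = (h²/8m)·Σ n_i²/L_i² = (6.63×10^-34)²/(8·7.56×10^-26) · [2²/(9.14 pm)² + 3²/(278 pm)²].
Evaluating gives E = 3.488×10^-20 J = 0.218 eV.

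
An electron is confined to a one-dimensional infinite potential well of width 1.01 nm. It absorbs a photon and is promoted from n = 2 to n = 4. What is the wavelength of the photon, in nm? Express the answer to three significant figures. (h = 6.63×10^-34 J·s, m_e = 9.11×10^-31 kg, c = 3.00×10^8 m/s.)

E_1 = h²/(8m_eL²) = 5.913×10^-20 J, so ΔE = (4² − 2²)E_1 = 7.096×10^-19 J.
λ = hc/ΔE = (6.63×10^-34·3.00×10^8)/7.096×10^-19 = 2.80×10^-7 m = 280 nm.

λ = 280 nm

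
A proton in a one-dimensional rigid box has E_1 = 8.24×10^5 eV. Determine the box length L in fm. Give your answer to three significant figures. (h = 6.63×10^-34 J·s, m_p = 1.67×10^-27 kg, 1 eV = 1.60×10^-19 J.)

L = 15.8 fm

From E_n = n²h²/(8m_pL²), L = n·h/√(8m_pE_n).
E_1 = 8.24×10^5 eV = 1.318×10^-13 J, so L = 1·6.63×10^-34/√(8·1.67×10^-27·1.318×10^-13) = 1.58×10^-14 m = 15.8 fm.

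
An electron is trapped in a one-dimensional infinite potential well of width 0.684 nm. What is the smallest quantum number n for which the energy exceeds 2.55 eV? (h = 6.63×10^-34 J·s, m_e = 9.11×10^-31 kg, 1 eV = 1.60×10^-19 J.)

n = 2

E_1 = h²/(8m_eL²) = 1.289×10^-19 J = 0.8056 eV.
Need n² > 2.55/0.8056 = 3.165, i.e. n > 1.779.
The smallest integer satisfying this is n = 2.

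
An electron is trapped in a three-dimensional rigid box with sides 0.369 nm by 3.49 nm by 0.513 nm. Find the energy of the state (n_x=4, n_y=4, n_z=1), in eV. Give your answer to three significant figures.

For a 3D rectangular well E = (h²/8m_e)·Σ n_i²/L_i² = (6.626×10^-34)²/(8·9.109×10^-31) · [4²/(0.369 nm)² + 4²/(3.49 nm)² + 1²/(0.513 nm)²].
Evaluating gives E = 7.388×10^-18 J = 46.1 eV.

E = 46.1 eV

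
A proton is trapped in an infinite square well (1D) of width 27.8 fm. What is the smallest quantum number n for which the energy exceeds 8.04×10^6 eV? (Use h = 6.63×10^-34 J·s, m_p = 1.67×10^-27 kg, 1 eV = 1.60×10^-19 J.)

E_1 = h²/(8m_pL²) = 4.257×10^-14 J = 2.661×10^5 eV.
Need n² > 8.04×10^6/2.661×10^5 = 30.21, i.e. n > 5.496.
The smallest integer satisfying this is n = 6.

n = 6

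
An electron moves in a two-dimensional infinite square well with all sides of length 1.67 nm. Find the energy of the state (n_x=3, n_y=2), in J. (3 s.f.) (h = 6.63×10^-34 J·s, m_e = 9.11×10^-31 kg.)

E = 2.81×10^-19 J

For a 2D rectangular well E = (h²/8m_e)·Σ n_i²/L_i² = (6.63×10^-34)²/(8·9.11×10^-31) · [3²/(1.67 nm)² + 2²/(1.67 nm)²].
Evaluating gives E = 2.81×10^-19 J.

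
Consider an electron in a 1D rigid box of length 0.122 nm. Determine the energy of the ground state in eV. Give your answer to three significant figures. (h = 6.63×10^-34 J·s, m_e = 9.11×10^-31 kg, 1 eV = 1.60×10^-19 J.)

E_1 = 25.3 eV

For an infinite well E_n = n²h²/(8m_eL²), so E_1 = h²/(8m_eL²) = (6.63×10^-34)²/(8·9.11×10^-31·(1.22×10^-10 m)²) = 4.052×10^-18 J.
Converting, E_1 = 4.052×10^-18 J / (1.60×10^-19 J/eV) = 25.3 eV.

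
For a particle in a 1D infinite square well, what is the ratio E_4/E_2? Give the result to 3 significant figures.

4.00

E_n ∝ n², so E_4/E_2 = 4²/2² = 16/4 = 4.00.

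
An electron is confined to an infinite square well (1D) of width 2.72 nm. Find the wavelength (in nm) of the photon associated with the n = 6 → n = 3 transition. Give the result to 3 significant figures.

E_1 = h²/(8m_eL²) = 8.143×10^-21 J, so ΔE = (6² − 3²)E_1 = 2.199×10^-19 J.
λ = hc/ΔE = (6.626×10^-34·2.998×10^8)/2.199×10^-19 = 9.03×10^-7 m = 903 nm.

λ = 903 nm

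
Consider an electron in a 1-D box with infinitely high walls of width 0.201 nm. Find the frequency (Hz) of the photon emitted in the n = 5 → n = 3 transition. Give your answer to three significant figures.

E_1 = h²/(8m_eL²) = 1.491×10^-18 J and ΔE = (5² − 3²)E_1 = 2.386×10^-17 J.
f = ΔE/h = 2.386×10^-17/6.626×10^-34 = 3.60×10^16 Hz.

f = 3.60×10^16 Hz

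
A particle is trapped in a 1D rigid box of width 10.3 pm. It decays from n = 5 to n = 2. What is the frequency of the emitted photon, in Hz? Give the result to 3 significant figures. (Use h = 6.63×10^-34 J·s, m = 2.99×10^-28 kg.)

E_1 = h²/(8mL²) = 1.732×10^-18 J and ΔE = (5² − 2²)E_1 = 3.637×10^-17 J.
f = ΔE/h = 3.637×10^-17/6.63×10^-34 = 5.49×10^16 Hz.

f = 5.49×10^16 Hz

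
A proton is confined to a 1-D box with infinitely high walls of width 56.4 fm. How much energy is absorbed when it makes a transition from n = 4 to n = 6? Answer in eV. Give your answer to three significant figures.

E_1 = h²/(8m_pL²) = 1.031×10^-14 J.
|ΔE| = |4² − 6²|·E_1 = 20·1.031×10^-14 J = 2.062×10^-13 J = 1.29×10^6 eV.

|ΔE| = 1.29×10^6 eV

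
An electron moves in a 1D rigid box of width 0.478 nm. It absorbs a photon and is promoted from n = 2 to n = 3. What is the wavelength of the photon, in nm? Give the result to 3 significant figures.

E_1 = h²/(8m_eL²) = 2.637×10^-19 J, so ΔE = (3² − 2²)E_1 = 1.318×10^-18 J.
λ = hc/ΔE = (6.626×10^-34·2.998×10^8)/1.318×10^-18 = 1.51×10^-7 m = 151 nm.

λ = 151 nm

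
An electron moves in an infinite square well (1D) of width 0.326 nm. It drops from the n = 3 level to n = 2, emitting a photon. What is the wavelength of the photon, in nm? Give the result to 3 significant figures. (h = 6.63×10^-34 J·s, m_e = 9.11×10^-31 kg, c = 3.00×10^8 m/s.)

E_1 = h²/(8m_eL²) = 5.675×10^-19 J, so ΔE = (3² − 2²)E_1 = 2.837×10^-18 J.
λ = hc/ΔE = (6.63×10^-34·3.00×10^8)/2.837×10^-18 = 7.01×10^-8 m = 70.1 nm.

λ = 70.1 nm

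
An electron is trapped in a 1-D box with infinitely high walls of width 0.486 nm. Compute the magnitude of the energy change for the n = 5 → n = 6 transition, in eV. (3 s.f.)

E_1 = h²/(8m_eL²) = 2.551×10^-19 J.
|ΔE| = |5² − 6²|·E_1 = 11·2.551×10^-19 J = 2.806×10^-18 J = 17.5 eV.

|ΔE| = 17.5 eV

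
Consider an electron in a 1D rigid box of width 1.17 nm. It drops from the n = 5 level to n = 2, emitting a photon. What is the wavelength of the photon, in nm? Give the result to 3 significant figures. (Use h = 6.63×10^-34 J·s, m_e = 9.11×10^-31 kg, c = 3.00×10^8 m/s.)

λ = 215 nm

E_1 = h²/(8m_eL²) = 4.406×10^-20 J, so ΔE = (5² − 2²)E_1 = 9.253×10^-19 J.
λ = hc/ΔE = (6.63×10^-34·3.00×10^8)/9.253×10^-19 = 2.15×10^-7 m = 215 nm.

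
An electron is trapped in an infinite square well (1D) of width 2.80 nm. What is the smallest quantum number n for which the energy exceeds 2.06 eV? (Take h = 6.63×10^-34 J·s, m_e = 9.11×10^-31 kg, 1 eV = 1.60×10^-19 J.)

E_1 = h²/(8m_eL²) = 7.693×10^-21 J = 0.04808 eV.
Need n² > 2.06/0.04808 = 42.85, i.e. n > 6.546.
The smallest integer satisfying this is n = 7.

n = 7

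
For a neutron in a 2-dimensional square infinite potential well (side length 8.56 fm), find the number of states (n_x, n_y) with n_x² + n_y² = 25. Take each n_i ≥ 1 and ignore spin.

The level has n_x² + n_y² = 25. The ordered positive-integer solutions are (3, 4), (4, 3).
That gives 2 states.

degeneracy = 2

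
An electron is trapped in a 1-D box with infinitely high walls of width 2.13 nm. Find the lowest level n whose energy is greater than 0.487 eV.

E_1 = h²/(8m_eL²) = 1.328×10^-20 J = 0.08290 eV.
Need n² > 0.487/0.08290 = 5.875, i.e. n > 2.424.
The smallest integer satisfying this is n = 3.

n = 3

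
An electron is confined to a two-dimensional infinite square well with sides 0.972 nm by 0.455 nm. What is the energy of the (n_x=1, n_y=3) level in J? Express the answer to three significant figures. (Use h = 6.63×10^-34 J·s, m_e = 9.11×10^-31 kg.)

E = 2.69×10^-18 J

For a 2D rectangular well E = (h²/8m_e)·Σ n_i²/L_i² = (6.63×10^-34)²/(8·9.11×10^-31) · [1²/(0.972 nm)² + 3²/(0.455 nm)²].
Evaluating gives E = 2.69×10^-18 J.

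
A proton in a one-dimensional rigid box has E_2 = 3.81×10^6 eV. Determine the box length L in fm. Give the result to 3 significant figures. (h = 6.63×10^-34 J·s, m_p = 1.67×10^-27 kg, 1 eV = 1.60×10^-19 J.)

L = 14.7 fm

From E_n = n²h²/(8m_pL²), L = n·h/√(8m_pE_n).
E_2 = 3.81×10^6 eV = 6.096×10^-13 J, so L = 2·6.63×10^-34/√(8·1.67×10^-27·6.096×10^-13) = 1.47×10^-14 m = 14.7 fm.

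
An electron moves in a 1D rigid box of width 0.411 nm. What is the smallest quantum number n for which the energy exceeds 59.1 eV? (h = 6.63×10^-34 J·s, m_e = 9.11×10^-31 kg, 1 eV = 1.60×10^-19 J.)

E_1 = h²/(8m_eL²) = 3.571×10^-19 J = 2.232 eV.
Need n² > 59.1/2.232 = 26.48, i.e. n > 5.146.
The smallest integer satisfying this is n = 6.

n = 6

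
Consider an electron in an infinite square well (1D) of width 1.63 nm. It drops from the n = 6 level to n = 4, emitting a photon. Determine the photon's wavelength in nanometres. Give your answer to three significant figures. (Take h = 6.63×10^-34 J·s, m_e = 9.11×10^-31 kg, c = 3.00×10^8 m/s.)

E_1 = h²/(8m_eL²) = 2.270×10^-20 J, so ΔE = (6² − 4²)E_1 = 4.540×10^-19 J.
λ = hc/ΔE = (6.63×10^-34·3.00×10^8)/4.540×10^-19 = 4.38×10^-7 m = 438 nm.

λ = 438 nm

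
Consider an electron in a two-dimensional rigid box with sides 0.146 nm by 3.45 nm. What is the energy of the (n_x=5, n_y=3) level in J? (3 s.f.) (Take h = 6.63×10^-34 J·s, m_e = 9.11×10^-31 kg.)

E = 7.08×10^-17 J

For a 2D rectangular well E = (h²/8m_e)·Σ n_i²/L_i² = (6.63×10^-34)²/(8·9.11×10^-31) · [5²/(0.146 nm)² + 3²/(3.45 nm)²].
Evaluating gives E = 7.08×10^-17 J.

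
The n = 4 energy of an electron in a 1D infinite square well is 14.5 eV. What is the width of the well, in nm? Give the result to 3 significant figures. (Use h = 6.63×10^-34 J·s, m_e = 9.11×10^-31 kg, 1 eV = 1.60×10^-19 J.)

L = 0.645 nm

From E_n = n²h²/(8m_eL²), L = n·h/√(8m_eE_n).
E_4 = 14.5 eV = 2.320×10^-18 J, so L = 4·6.63×10^-34/√(8·9.11×10^-31·2.320×10^-18) = 6.45×10^-10 m = 0.645 nm.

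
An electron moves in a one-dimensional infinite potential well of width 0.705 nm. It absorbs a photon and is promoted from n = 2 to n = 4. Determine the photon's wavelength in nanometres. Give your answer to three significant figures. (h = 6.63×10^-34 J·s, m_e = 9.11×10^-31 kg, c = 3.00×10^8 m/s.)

E_1 = h²/(8m_eL²) = 1.214×10^-19 J, so ΔE = (4² − 2²)E_1 = 1.457×10^-18 J.
λ = hc/ΔE = (6.63×10^-34·3.00×10^8)/1.457×10^-18 = 1.37×10^-7 m = 137 nm.

λ = 137 nm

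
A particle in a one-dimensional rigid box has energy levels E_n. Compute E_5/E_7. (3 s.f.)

E_n ∝ n², so E_5/E_7 = 5²/7² = 25/49 = 0.510.

0.510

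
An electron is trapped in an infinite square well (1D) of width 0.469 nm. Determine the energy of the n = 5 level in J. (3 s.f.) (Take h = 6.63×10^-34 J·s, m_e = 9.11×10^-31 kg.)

E_5 = 6.86×10^-18 J

For an infinite well E_n = n²h²/(8m_eL²), so E_1 = h²/(8m_eL²) = (6.63×10^-34)²/(8·9.11×10^-31·(4.69×10^-10 m)²) = 2.742×10^-19 J.
Then E_5 = 5²·E_1 = 25·2.742×10^-19 J = 6.86×10^-18 J.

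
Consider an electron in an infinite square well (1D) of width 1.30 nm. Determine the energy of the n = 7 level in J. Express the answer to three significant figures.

E_7 = 1.75×10^-18 J

For an infinite well E_n = n²h²/(8m_eL²), so E_1 = h²/(8m_eL²) = (6.626×10^-34)²/(8·9.109×10^-31·(1.30×10^-9 m)²) = 3.565×10^-20 J.
Then E_7 = 7²·E_1 = 49·3.565×10^-20 J = 1.75×10^-18 J.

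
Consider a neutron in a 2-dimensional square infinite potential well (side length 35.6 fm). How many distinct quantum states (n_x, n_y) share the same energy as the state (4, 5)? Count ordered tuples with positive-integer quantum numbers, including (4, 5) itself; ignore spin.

The level has n_x² + n_y² = 41. The ordered positive-integer solutions are (4, 5), (5, 4).
That gives 2 states.

degeneracy = 2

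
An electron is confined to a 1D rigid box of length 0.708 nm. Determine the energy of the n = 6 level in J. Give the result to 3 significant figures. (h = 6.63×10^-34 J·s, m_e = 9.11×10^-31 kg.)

For an infinite well E_n = n²h²/(8m_eL²), so E_1 = h²/(8m_eL²) = (6.63×10^-34)²/(8·9.11×10^-31·(7.08×10^-10 m)²) = 1.203×10^-19 J.
Then E_6 = 6²·E_1 = 36·1.203×10^-19 J = 4.33×10^-18 J.

E_6 = 4.33×10^-18 J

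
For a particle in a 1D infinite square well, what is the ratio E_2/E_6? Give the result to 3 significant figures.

E_n ∝ n², so E_2/E_6 = 2²/6² = 4/36 = 0.111.

0.111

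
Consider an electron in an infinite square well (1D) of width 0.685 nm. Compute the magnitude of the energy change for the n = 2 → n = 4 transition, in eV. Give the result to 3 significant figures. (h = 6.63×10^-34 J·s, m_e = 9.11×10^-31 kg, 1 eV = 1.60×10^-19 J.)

E_1 = h²/(8m_eL²) = 1.285×10^-19 J.
|ΔE| = |2² − 4²|·E_1 = 12·1.285×10^-19 J = 1.542×10^-18 J = 9.64 eV.

|ΔE| = 9.64 eV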